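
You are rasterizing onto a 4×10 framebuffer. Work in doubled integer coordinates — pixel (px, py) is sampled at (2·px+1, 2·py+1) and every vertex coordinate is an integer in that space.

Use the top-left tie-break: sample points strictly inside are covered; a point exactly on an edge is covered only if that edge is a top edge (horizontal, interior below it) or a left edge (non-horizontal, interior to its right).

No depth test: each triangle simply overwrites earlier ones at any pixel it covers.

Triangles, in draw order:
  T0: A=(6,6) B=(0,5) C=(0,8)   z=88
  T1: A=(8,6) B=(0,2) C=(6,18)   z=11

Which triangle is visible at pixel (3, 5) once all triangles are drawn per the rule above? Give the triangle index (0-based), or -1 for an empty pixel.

T0:
  2·area = 18  (B↔C swapped to make it positive)
  edge (6, 6)→(0, 8): d=(-6,2) right/bottom  bias=-1
  edge (0, 8)→(0, 5): d=(0,-3) top-left  bias=+0
  edge (0, 5)→(6, 6): d=(6,1) right/bottom  bias=-1
    (0,3)@(1, 7): e=[4,3,11] → #
    (1,3)@(3, 7): e=[0,9,9] → ·  [on edge]
    (0,4)@(1, 9): e=[-8,3,23] → ·
  covered (1 px):
    · · · ·
    · · · ·
    · · · ·
    # · · ·
    · · · ·
    · · · ·
    · · · ·
    · · · ·
    · · · ·
    · · · ·
T1:
  2·area = 104  (B↔C swapped to make it positive)
  edge (8, 6)→(6, 18): d=(-2,12) right/bottom  bias=-1
  edge (6, 18)→(0, 2): d=(-6,-16) top-left  bias=+0
  edge (0, 2)→(8, 6): d=(8,4) right/bottom  bias=-1
    (0,1)@(1, 3): e=[90,10,4] → #
    (1,1)@(3, 3): e=[66,42,-4] → ·
    (0,2)@(1, 5): e=[86,-2,20] → ·
    (1,2)@(3, 5): e=[62,30,12] → #
    (2,2)@(5, 5): e=[38,62,4] → #
    (3,2)@(7, 5): e=[14,94,-4] → ·
    (1,3)@(3, 7): e=[58,18,28] → #
    (3,3)@(7, 7): e=[10,82,12] → #
    (1,4)@(3, 9): e=[54,6,44] → #
    (1,5)@(3, 11): e=[50,-6,60] → ·
    (2,5)@(5, 11): e=[26,26,52] → #
    (2,6)@(5, 13): e=[22,14,68] → #
  covered (13 px):
    · · · ·
    # · · ·
    · # # ·
    · # # #
    · # # #
    · · # #
    · · # ·
    · · # ·
    · · · ·
    · · · ·

Z-buffer (winner per pixel, '.' = empty):
  . . . .
  1 . . .
  . 1 1 .
  0 1 1 1
  . 1 1 1
  . . 1 1
  . . 1 .
  . . 1 .
  . . . .
  . . . .

Result: 1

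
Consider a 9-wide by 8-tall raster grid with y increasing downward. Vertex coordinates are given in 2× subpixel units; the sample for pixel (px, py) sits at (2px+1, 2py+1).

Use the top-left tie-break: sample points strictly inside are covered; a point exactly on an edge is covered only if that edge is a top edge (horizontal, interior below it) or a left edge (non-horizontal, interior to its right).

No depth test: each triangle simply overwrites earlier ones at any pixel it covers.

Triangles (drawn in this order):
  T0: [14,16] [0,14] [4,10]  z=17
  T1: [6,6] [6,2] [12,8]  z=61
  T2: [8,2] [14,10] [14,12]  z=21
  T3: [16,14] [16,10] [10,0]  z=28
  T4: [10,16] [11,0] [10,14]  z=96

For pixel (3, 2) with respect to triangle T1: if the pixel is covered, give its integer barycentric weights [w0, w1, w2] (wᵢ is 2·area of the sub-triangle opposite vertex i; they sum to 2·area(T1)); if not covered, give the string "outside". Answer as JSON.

T0:
  2·area = 64
  edge (14, 16)→(0, 14): d=(-14,-2) top-left  bias=+0
  edge (0, 14)→(4, 10): d=(4,-4) top-left  bias=+0
  edge (4, 10)→(14, 16): d=(10,6) right/bottom  bias=-1
    (6,0)@(13, 1): e=[208,0,-144] → ·  [on edge]
    (5,1)@(11, 3): e=[176,0,-112] → ·  [on edge]
    (4,2)@(9, 5): e=[144,0,-80] → ·  [on edge]
    (3,3)@(7, 7): e=[112,0,-48] → ·  [on edge]
    (2,4)@(5, 9): e=[80,0,-16] → ·  [on edge]
    (1,5)@(3, 11): e=[48,0,16] → #  [on edge]
    (2,5)@(5, 11): e=[52,8,4] → #
    (3,5)@(7, 11): e=[56,16,-8] → ·
    (0,6)@(1, 13): e=[16,0,48] → #  [on edge]
    (3,6)@(7, 13): e=[28,24,12] → #
    (4,6)@(9, 13): e=[32,32,0] → ·  [on edge]
    (0,7)@(1, 15): e=[-12,8,68] → ·
    (3,7)@(7, 15): e=[0,32,32] → #  [on edge]
  covered (9 px):
    · · · · · · · · ·
    · · · · · · · · ·
    · · · · · · · · ·
    · · · · · · · · ·
    · · · · · · · · ·
    · # # · · · · · ·
    # # # # · · · · ·
    · · · # # # · · ·
T1:
  2·area = 24
  edge (6, 6)→(6, 2): d=(0,-4) top-left  bias=+0
  edge (6, 2)→(12, 8): d=(6,6) right/bottom  bias=-1
  edge (12, 8)→(6, 6): d=(-6,-2) top-left  bias=+0
    (2,0)@(5, 1): e=[-4,0,28] → ·  [on edge]
    (3,1)@(7, 3): e=[4,0,20] → ·  [on edge]
    (1,2)@(3, 5): e=[-12,36,0] → ·  [on edge]
    (3,2)@(7, 5): e=[4,12,8] → #
    (4,2)@(9, 5): e=[12,0,12] → ·  [on edge]
    (3,3)@(7, 7): e=[4,24,-4] → ·
    (4,3)@(9, 7): e=[12,12,0] → #  [on edge]
    (5,3)@(11, 7): e=[20,0,4] → ·  [on edge]
    (4,4)@(9, 9): e=[12,24,-12] → ·
    (6,4)@(13, 9): e=[28,0,-4] → ·  [on edge]
    (7,4)@(15, 9): e=[36,-12,0] → ·  [on edge]
    (7,5)@(15, 11): e=[36,0,-12] → ·  [on edge]
    (8,6)@(17, 13): e=[44,0,-20] → ·  [on edge]
  covered (2 px):
    · · · · · · · · ·
    · · · · · · · · ·
    · · · # · · · · ·
    · · · · # · · · ·
    · · · · · · · · ·
    · · · · · · · · ·
    · · · · · · · · ·
    · · · · · · · · ·
T2:
  2·area = 12
  edge (8, 2)→(14, 10): d=(6,8) right/bottom  bias=-1
  edge (14, 10)→(14, 12): d=(0,2) right/bottom  bias=-1
  edge (14, 12)→(8, 2): d=(-6,-10) top-left  bias=+0
    (5,3)@(11, 7): e=[6,6,0] → #  [on edge]
    (6,3)@(13, 7): e=[-10,2,20] → ·
    (5,4)@(11, 9): e=[18,6,-12] → ·
    (6,4)@(13, 9): e=[2,2,8] → #
    (7,4)@(15, 9): e=[-14,-2,28] → ·
    (6,5)@(13, 11): e=[14,2,-4] → ·
  covered (2 px):
    · · · · · · · · ·
    · · · · · · · · ·
    · · · · · · · · ·
    · · · · · # · · ·
    · · · · · · # · ·
    · · · · · · · · ·
    · · · · · · · · ·
    · · · · · · · · ·
T3:
  2·area = 24  (B↔C swapped to make it positive)
  edge (16, 14)→(10, 0): d=(-6,-14) top-left  bias=+0
  edge (10, 0)→(16, 10): d=(6,10) right/bottom  bias=-1
  edge (16, 10)→(16, 14): d=(0,4) right/bottom  bias=-1
    (6,2)@(13, 5): e=[12,0,12] → ·  [on edge]
    (6,3)@(13, 7): e=[0,12,12] → #  [on edge]
    (7,3)@(15, 7): e=[28,-8,4] → ·
    (6,4)@(13, 9): e=[-12,24,12] → ·
    (7,4)@(15, 9): e=[16,4,4] → #
    (8,4)@(17, 9): e=[44,-16,-4] → ·
    (7,5)@(15, 11): e=[4,16,4] → #
    (8,5)@(17, 11): e=[32,-4,-4] → ·
    (7,6)@(15, 13): e=[-8,28,4] → ·
  covered (3 px):
    · · · · · · · · ·
    · · · · · · · · ·
    · · · · · · · · ·
    · · · · · · # · ·
    · · · · · · · # ·
    · · · · · · · # ·
    · · · · · · · · ·
    · · · · · · · · ·
T4:
  2·area = 2  (B↔C swapped to make it positive)
  edge (10, 16)→(10, 14): d=(0,-2) top-left  bias=+0
  edge (10, 14)→(11, 0): d=(1,-14) top-left  bias=+0
  edge (11, 0)→(10, 16): d=(-1,16) right/bottom  bias=-1
  covered (0 px):
    · · · · · · · · ·
    · · · · · · · · ·
    · · · · · · · · ·
    · · · · · · · · ·
    · · · · · · · · ·
    · · · · · · · · ·
    · · · · · · · · ·
    · · · · · · · · ·

Result: [12,8,4]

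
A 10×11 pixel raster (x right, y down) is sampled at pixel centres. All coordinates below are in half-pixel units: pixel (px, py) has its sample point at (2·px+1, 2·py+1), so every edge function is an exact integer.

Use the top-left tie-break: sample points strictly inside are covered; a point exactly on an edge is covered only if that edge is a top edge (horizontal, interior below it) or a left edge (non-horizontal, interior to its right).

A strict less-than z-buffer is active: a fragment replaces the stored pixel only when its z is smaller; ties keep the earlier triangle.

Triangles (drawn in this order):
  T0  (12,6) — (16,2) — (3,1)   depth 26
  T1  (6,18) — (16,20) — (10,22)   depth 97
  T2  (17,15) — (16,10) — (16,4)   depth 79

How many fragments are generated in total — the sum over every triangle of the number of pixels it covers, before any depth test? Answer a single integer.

T0:
  2·area = 56  (B↔C swapped to make it positive)
  edge (12, 6)→(3, 1): d=(-9,-5) top-left  bias=+0
  edge (3, 1)→(16, 2): d=(13,1) right/bottom  bias=-1
  edge (16, 2)→(12, 6): d=(-4,4) right/bottom  bias=-1
    (1,0)@(3, 1): e=[0,0,56] → ·  [on edge]
    (8,0)@(17, 1): e=[70,-14,0] → ·  [on edge]
    (3,1)@(7, 3): e=[2,22,32] → #
    (4,1)@(9, 3): e=[12,20,24] → #
    (5,1)@(11, 3): e=[22,18,16] → #
    (6,1)@(13, 3): e=[32,16,8] → #
    (7,1)@(15, 3): e=[42,14,0] → ·  [on edge]
    (3,2)@(7, 5): e=[-16,48,24] → ·
    (4,2)@(9, 5): e=[-6,46,16] → ·
    (5,2)@(11, 5): e=[4,44,8] → #
    (6,2)@(13, 5): e=[14,42,0] → ·  [on edge]
    (5,3)@(11, 7): e=[-14,70,0] → ·  [on edge]
    (4,4)@(9, 9): e=[-42,98,0] → ·  [on edge]
    (3,5)@(7, 11): e=[-70,126,0] → ·  [on edge]
    (2,6)@(5, 13): e=[-98,154,0] → ·  [on edge]
    (1,7)@(3, 15): e=[-126,182,0] → ·  [on edge]
    (0,8)@(1, 17): e=[-154,210,0] → ·  [on edge]
  covered (5 px):
    · · · · · · · · · ·
    · · · # # # # · · ·
    · · · · · # · · · ·
    · · · · · · · · · ·
    · · · · · · · · · ·
    · · · · · · · · · ·
    · · · · · · · · · ·
    · · · · · · · · · ·
    · · · · · · · · · ·
    · · · · · · · · · ·
    · · · · · · · · · ·
T1:
  2·area = 32
  edge (6, 18)→(16, 20): d=(10,2) right/bottom  bias=-1
  edge (16, 20)→(10, 22): d=(-6,2) right/bottom  bias=-1
  edge (10, 22)→(6, 18): d=(-4,-4) top-left  bias=+0
    (0,6)@(1, 13): e=[-40,72,0] → ·  [on edge]
    (1,7)@(3, 15): e=[-24,56,0] → ·  [on edge]
    (0,8)@(1, 17): e=[0,48,-16] → ·  [on edge]
    (2,8)@(5, 17): e=[-8,40,0] → ·  [on edge]
    (3,9)@(7, 19): e=[8,24,0] → #  [on edge]
    (4,9)@(9, 19): e=[4,20,8] → #
    (5,9)@(11, 19): e=[0,16,16] → ·  [on edge]
    (9,9)@(19, 19): e=[-16,0,48] → ·  [on edge]
    (3,10)@(7, 21): e=[28,12,-8] → ·
    (4,10)@(9, 21): e=[24,8,0] → #  [on edge]
    (5,10)@(11, 21): e=[20,4,8] → #
    (6,10)@(13, 21): e=[16,0,16] → ·  [on edge]
  covered (4 px):
    · · · · · · · · · ·
    · · · · · · · · · ·
    · · · · · · · · · ·
    · · · · · · · · · ·
    · · · · · · · · · ·
    · · · · · · · · · ·
    · · · · · · · · · ·
    · · · · · · · · · ·
    · · · · · · · · · ·
    · · · # # · · · · ·
    · · · · # # · · · ·
T2:
  2·area = 6
  edge (17, 15)→(16, 10): d=(-1,-5) top-left  bias=+0
  edge (16, 10)→(16, 4): d=(0,-6) top-left  bias=+0
  edge (16, 4)→(17, 15): d=(1,11) right/bottom  bias=-1
    (7,2)@(15, 5): e=[0,-6,12] → ·  [on edge]
    (8,7)@(17, 15): e=[0,6,0] → ·  [on edge]
  covered (0 px):
    · · · · · · · · · ·
    · · · · · · · · · ·
    · · · · · · · · · ·
    · · · · · · · · · ·
    · · · · · · · · · ·
    · · · · · · · · · ·
    · · · · · · · · · ·
    · · · · · · · · · ·
    · · · · · · · · · ·
    · · · · · · · · · ·
    · · · · · · · · · ·

Final: 9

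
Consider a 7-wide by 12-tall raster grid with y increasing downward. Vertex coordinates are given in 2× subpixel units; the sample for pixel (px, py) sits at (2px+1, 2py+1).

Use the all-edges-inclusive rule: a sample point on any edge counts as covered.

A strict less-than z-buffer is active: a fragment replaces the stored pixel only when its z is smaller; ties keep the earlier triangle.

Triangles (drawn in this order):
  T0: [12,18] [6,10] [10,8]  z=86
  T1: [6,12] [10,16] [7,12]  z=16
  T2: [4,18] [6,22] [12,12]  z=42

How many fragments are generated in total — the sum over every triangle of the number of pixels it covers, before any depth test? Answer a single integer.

T0:
  2·area = 44
  edge (12, 18)→(6, 10): d=(-6,-8) inclusive
  edge (6, 10)→(10, 8): d=(4,-2) inclusive
  edge (10, 8)→(12, 18): d=(2,10) inclusive
    (4,1)@(9, 3): e=[66,-22,0] → ·  [on edge]
    (4,4)@(9, 9): e=[30,2,12] → #
    (5,4)@(11, 9): e=[46,6,-8] → ·
    (3,5)@(7, 11): e=[2,6,36] → #
    (5,5)@(11, 11): e=[34,14,-4] → ·
    (3,6)@(7, 13): e=[-10,14,40] → ·
    (4,6)@(9, 13): e=[6,18,20] → #
    (5,6)@(11, 13): e=[22,22,0] → #  [on edge]
    (6,6)@(13, 13): e=[38,26,-20] → ·
    (4,7)@(9, 15): e=[-6,26,24] → ·
    (5,7)@(11, 15): e=[10,30,4] → #
    (6,7)@(13, 15): e=[26,34,-16] → ·
    (6,11)@(13, 23): e=[-22,66,0] → ·  [on edge]
  covered (6 px):
    · · · · · · ·
    · · · · · · ·
    · · · · · · ·
    · · · · · · ·
    · · · · # · ·
    · · · # # · ·
    · · · · # # ·
    · · · · · # ·
    · · · · · · ·
    · · · · · · ·
    · · · · · · ·
    · · · · · · ·
T1:
  2·area = 4  (B↔C swapped to make it positive)
  edge (6, 12)→(7, 12): d=(1,0) inclusive
  edge (7, 12)→(10, 16): d=(3,4) inclusive
  edge (10, 16)→(6, 12): d=(-4,-4) inclusive
    (0,3)@(1, 7): e=[-5,9,0] → ·  [on edge]
    (1,4)@(3, 9): e=[-3,7,0] → ·  [on edge]
    (2,5)@(5, 11): e=[-1,5,0] → ·  [on edge]
    (3,6)@(7, 13): e=[1,3,0] → #  [on edge]
    (4,6)@(9, 13): e=[1,-5,8] → ·
    (3,7)@(7, 15): e=[3,9,-8] → ·
    (4,7)@(9, 15): e=[3,1,0] → #  [on edge]
    (5,7)@(11, 15): e=[3,-7,8] → ·
    (4,8)@(9, 17): e=[5,7,-8] → ·
    (5,8)@(11, 17): e=[5,-1,0] → ·  [on edge]
    (6,9)@(13, 19): e=[7,-3,0] → ·  [on edge]
  covered (2 px):
    · · · · · · ·
    · · · · · · ·
    · · · · · · ·
    · · · · · · ·
    · · · · · · ·
    · · · · · · ·
    · · · # · · ·
    · · · · # · ·
    · · · · · · ·
    · · · · · · ·
    · · · · · · ·
    · · · · · · ·
T2:
  2·area = 44  (B↔C swapped to make it positive)
  edge (4, 18)→(12, 12): d=(8,-6) inclusive
  edge (12, 12)→(6, 22): d=(-6,10) inclusive
  edge (6, 22)→(4, 18): d=(-2,-4) inclusive
    (5,6)@(11, 13): e=[2,4,38] → #
    (6,6)@(13, 13): e=[14,-16,46] → ·
    (4,7)@(9, 15): e=[6,12,26] → #
    (5,7)@(11, 15): e=[18,-8,34] → ·
    (3,8)@(7, 17): e=[10,20,14] → #
    (4,8)@(9, 17): e=[22,0,22] → #  [on edge]
    (5,8)@(11, 17): e=[34,-20,30] → ·
    (2,9)@(5, 19): e=[14,28,2] → #
    (4,9)@(9, 19): e=[38,-12,18] → ·
    (2,10)@(5, 21): e=[30,16,-2] → ·
    (3,10)@(7, 21): e=[42,-4,6] → ·
  covered (6 px):
    · · · · · · ·
    · · · · · · ·
    · · · · · · ·
    · · · · · · ·
    · · · · · · ·
    · · · · · · ·
    · · · · · # ·
    · · · · # · ·
    · · · # # · ·
    · · # # · · ·
    · · · · · · ·
    · · · · · · ·

Result: 14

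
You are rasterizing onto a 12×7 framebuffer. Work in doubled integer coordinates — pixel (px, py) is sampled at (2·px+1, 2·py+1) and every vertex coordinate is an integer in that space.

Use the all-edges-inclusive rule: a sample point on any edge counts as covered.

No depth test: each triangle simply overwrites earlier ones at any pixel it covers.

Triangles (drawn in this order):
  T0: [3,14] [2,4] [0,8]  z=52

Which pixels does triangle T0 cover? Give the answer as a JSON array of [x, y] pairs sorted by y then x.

T0:
  2·area = 24  (B↔C swapped to make it positive)
  edge (3, 14)→(0, 8): d=(-3,-6) inclusive
  edge (0, 8)→(2, 4): d=(2,-4) inclusive
  edge (2, 4)→(3, 14): d=(1,10) inclusive
    (0,3)@(1, 7): e=[9,2,13] → █
    (1,3)@(3, 7): e=[21,10,-7] → ·
    (0,4)@(1, 9): e=[3,6,15] → █
    (1,4)@(3, 9): e=[15,14,-5] → ·
    (0,5)@(1, 11): e=[-3,10,17] → ·
  covered (2 px):
    · · · · · · · · · · · ·
    · · · · · · · · · · · ·
    · · · · · · · · · · · ·
    █ · · · · · · · · · · ·
    █ · · · · · · · · · · ·
    · · · · · · · · · · · ·
    · · · · · · · · · · · ·

Result: [[0,3],[0,4]]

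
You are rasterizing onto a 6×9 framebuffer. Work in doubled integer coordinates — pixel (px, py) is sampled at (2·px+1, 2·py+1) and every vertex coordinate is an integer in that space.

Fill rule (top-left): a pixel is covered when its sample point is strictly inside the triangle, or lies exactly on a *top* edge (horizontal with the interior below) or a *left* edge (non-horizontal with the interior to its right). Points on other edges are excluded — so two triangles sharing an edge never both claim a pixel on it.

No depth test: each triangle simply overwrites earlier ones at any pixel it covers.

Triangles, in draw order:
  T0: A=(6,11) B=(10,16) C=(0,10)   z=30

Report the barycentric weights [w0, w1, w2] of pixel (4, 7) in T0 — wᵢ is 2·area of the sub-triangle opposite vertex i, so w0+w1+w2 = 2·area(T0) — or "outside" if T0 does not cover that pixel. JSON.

T0:
  2·area = 26
  edge (6, 11)→(10, 16): d=(4,5) right/bottom  bias=-1
  edge (10, 16)→(0, 10): d=(-10,-6) top-left  bias=+0
  edge (0, 10)→(6, 11): d=(6,1) right/bottom  bias=-1
    (1,5)@(3, 11): e=[15,8,3] → #
    (2,5)@(5, 11): e=[5,20,1] → #
    (3,5)@(7, 11): e=[-5,32,-1] → ·
    (1,6)@(3, 13): e=[23,-12,15] → ·
    (2,6)@(5, 13): e=[13,0,13] → #  [on edge]
    (3,6)@(7, 13): e=[3,12,11] → #
    (4,6)@(9, 13): e=[-7,24,9] → ·
    (2,7)@(5, 15): e=[21,-20,25] → ·
    (3,7)@(7, 15): e=[11,-8,23] → ·
    (4,7)@(9, 15): e=[1,4,21] → #
    (5,7)@(11, 15): e=[-9,16,19] → ·
    (4,8)@(9, 17): e=[9,-16,33] → ·
  covered (5 px):
    · · · · · ·
    · · · · · ·
    · · · · · ·
    · · · · · ·
    · · · · · ·
    · # # · · ·
    · · # # · ·
    · · · · # ·
    · · · · · ·

Final: [4,21,1]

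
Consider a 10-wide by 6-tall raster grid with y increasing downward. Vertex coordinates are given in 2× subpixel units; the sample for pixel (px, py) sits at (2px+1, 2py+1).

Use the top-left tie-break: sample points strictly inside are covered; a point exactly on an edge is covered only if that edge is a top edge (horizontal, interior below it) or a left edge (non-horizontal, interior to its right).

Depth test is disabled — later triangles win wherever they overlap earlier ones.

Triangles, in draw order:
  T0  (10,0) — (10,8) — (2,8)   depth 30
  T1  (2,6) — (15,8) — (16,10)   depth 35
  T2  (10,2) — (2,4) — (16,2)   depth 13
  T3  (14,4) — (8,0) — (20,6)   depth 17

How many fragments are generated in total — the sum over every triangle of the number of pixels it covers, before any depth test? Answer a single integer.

T0:
  2·area = 64
  edge (10, 0)→(10, 8): d=(0,8) right/bottom  bias=-1
  edge (10, 8)→(2, 8): d=(-8,0) right/bottom  bias=-1
  edge (2, 8)→(10, 0): d=(8,-8) top-left  bias=+0
    (4,0)@(9, 1): e=[8,56,0] → X  [on edge]
    (5,0)@(11, 1): e=[-8,56,16] → .
    (3,1)@(7, 3): e=[24,40,0] → X  [on edge]
    (5,1)@(11, 3): e=[-8,40,32] → .
    (2,2)@(5, 5): e=[40,24,0] → X  [on edge]
    (5,2)@(11, 5): e=[-8,24,48] → .
    (1,3)@(3, 7): e=[56,8,0] → X  [on edge]
    (5,3)@(11, 7): e=[-8,8,64] → .
    (0,4)@(1, 9): e=[72,-8,0] → .  [on edge]
    (1,4)@(3, 9): e=[56,-8,16] → .
    (2,4)@(5, 9): e=[40,-8,32] → .
    (3,4)@(7, 9): e=[24,-8,48] → .
  covered (10 px):
    . . . . X . . . . .
    . . . X X . . . . .
    . . X X X . . . . .
    . X X X X . . . . .
    . . . . . . . . . .
    . . . . . . . . . .
T1:
  2·area = 24
  edge (2, 6)→(15, 8): d=(13,2) right/bottom  bias=-1
  edge (15, 8)→(16, 10): d=(1,2) right/bottom  bias=-1
  edge (16, 10)→(2, 6): d=(-14,-4) top-left  bias=+0
    (3,3)@(7, 7): e=[3,15,6] → X
    (4,3)@(9, 7): e=[-1,11,14] → .
    (3,4)@(7, 9): e=[29,17,-22] → .
    (6,4)@(13, 9): e=[17,5,2] → X
    (7,4)@(15, 9): e=[13,1,10] → X
    (8,4)@(17, 9): e=[9,-3,18] → .
    (6,5)@(13, 11): e=[43,7,-26] → .
    (7,5)@(15, 11): e=[39,3,-18] → .
  covered (3 px):
    . . . . . . . . . .
    . . . . . . . . . .
    . . . . . . . . . .
    . . . X . . . . . .
    . . . . . . X X . .
    . . . . . . . . . .
T2:
  2·area = 12  (B↔C swapped to make it positive)
  edge (10, 2)→(16, 2): d=(6,0) top-left  bias=+0
  edge (16, 2)→(2, 4): d=(-14,2) right/bottom  bias=-1
  edge (2, 4)→(10, 2): d=(8,-2) top-left  bias=+0
    (3,1)@(7, 3): e=[6,4,2] → X
    (4,1)@(9, 3): e=[6,0,6] → .  [on edge]
    (3,2)@(7, 5): e=[18,-24,18] → .
  covered (1 px):
    . . . . . . . . . .
    . . . X . . . . . .
    . . . . . . . . . .
    . . . . . . . . . .
    . . . . . . . . . .
    . . . . . . . . . .
T3:
  2·area = 12
  edge (14, 4)→(8, 0): d=(-6,-4) top-left  bias=+0
  edge (8, 0)→(20, 6): d=(12,6) right/bottom  bias=-1
  edge (20, 6)→(14, 4): d=(-6,-2) top-left  bias=+0
    (2,0)@(5, 1): e=[-18,30,0] → .  [on edge]
    (5,1)@(11, 3): e=[-6,18,0] → .  [on edge]
    (6,1)@(13, 3): e=[2,6,4] → X
    (7,1)@(15, 3): e=[10,-6,8] → .
    (6,2)@(13, 5): e=[-10,30,-8] → .
    (8,2)@(17, 5): e=[6,6,0] → X  [on edge]
    (9,2)@(19, 5): e=[14,-6,4] → .
    (8,3)@(17, 7): e=[-6,30,-12] → .
  covered (2 px):
    . . . . . . . . . .
    . . . . . . X . . .
    . . . . . . . . X .
    . . . . . . . . . .
    . . . . . . . . . .
    . . . . . . . . . .

Result: 16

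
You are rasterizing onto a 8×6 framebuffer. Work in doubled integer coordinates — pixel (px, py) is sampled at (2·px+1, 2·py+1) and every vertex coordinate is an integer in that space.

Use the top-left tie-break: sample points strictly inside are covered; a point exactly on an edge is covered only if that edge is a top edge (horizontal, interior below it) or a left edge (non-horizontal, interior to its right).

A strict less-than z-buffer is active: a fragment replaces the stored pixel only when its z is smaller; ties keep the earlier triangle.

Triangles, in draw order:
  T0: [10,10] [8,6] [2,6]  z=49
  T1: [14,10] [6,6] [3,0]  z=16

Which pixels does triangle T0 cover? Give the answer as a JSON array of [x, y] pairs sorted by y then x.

T0:
  2·area = 24  (B↔C swapped to make it positive)
  edge (10, 10)→(2, 6): d=(-8,-4) top-left  bias=+0
  edge (2, 6)→(8, 6): d=(6,0) top-left  bias=+0
  edge (8, 6)→(10, 10): d=(2,4) right/bottom  bias=-1
    (2,3)@(5, 7): e=[4,6,14] → #
    (3,3)@(7, 7): e=[12,6,6] → #
    (4,3)@(9, 7): e=[20,6,-2] → ·
    (2,4)@(5, 9): e=[-12,18,18] → ·
    (3,4)@(7, 9): e=[-4,18,10] → ·
    (4,4)@(9, 9): e=[4,18,2] → #
    (5,4)@(11, 9): e=[12,18,-6] → ·
    (4,5)@(9, 11): e=[-12,30,6] → ·
  covered (3 px):
    · · · · · · · ·
    · · · · · · · ·
    · · · · · · · ·
    · · # # · · · ·
    · · · · # · · ·
    · · · · · · · ·
T1:
  2·area = 36
  edge (14, 10)→(6, 6): d=(-8,-4) top-left  bias=+0
  edge (6, 6)→(3, 0): d=(-3,-6) top-left  bias=+0
  edge (3, 0)→(14, 10): d=(11,10) right/bottom  bias=-1
    (2,1)@(5, 3): e=[20,3,13] → #
    (3,1)@(7, 3): e=[28,15,-7] → ·
    (2,2)@(5, 5): e=[4,-3,35] → ·
    (3,2)@(7, 5): e=[12,9,15] → #
    (4,2)@(9, 5): e=[20,21,-5] → ·
    (3,3)@(7, 7): e=[-4,3,37] → ·
    (4,3)@(9, 7): e=[4,15,17] → #
    (5,3)@(11, 7): e=[12,27,-3] → ·
    (4,4)@(9, 9): e=[-12,9,39] → ·
  covered (3 px):
    · · · · · · · ·
    · · # · · · · ·
    · · · # · · · ·
    · · · · # · · ·
    · · · · · · · ·
    · · · · · · · ·

Result: [[2,3],[3,3],[4,4]]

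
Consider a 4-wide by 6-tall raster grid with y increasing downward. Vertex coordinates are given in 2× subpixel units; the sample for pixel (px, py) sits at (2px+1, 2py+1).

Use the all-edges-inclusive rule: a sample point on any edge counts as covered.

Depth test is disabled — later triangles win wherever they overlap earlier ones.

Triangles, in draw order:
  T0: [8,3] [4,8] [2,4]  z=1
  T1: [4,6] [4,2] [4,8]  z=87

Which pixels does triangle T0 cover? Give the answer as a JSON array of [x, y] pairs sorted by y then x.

T0:
  2·area = 26
  edge (8, 3)→(4, 8): d=(-4,5) inclusive
  edge (4, 8)→(2, 4): d=(-2,-4) inclusive
  edge (2, 4)→(8, 3): d=(6,-1) inclusive
    (1,2)@(3, 5): e=[17,2,7] → #
    (2,2)@(5, 5): e=[7,10,9] → #
    (3,2)@(7, 5): e=[-3,18,11] → ·
    (1,3)@(3, 7): e=[9,-2,19] → ·
    (2,3)@(5, 7): e=[-1,6,21] → ·
  covered (2 px):
    · · · ·
    · · · ·
    · # # ·
    · · · ·
    · · · ·
    · · · ·
T1:
  degenerate (2·area = 0) — covers nothing

Final: [[1,2],[2,2]]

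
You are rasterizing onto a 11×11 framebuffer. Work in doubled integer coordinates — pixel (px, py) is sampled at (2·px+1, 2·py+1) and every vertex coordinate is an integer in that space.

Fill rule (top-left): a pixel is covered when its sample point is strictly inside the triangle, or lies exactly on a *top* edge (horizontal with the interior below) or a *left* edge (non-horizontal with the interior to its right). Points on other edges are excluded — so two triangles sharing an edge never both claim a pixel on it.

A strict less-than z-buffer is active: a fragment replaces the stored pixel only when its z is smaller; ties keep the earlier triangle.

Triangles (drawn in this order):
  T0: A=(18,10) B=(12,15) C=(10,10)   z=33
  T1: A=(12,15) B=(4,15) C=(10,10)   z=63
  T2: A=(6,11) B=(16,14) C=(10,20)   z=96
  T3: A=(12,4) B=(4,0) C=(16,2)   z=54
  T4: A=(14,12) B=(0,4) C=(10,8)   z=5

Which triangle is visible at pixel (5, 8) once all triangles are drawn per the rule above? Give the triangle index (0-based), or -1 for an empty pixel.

T0:
  2·area = 40
  edge (18, 10)→(12, 15): d=(-6,5) right/bottom  bias=-1
  edge (12, 15)→(10, 10): d=(-2,-5) top-left  bias=+0
  edge (10, 10)→(18, 10): d=(8,0) top-left  bias=+0
    (5,5)@(11, 11): e=[29,3,8] → #
    (6,5)@(13, 11): e=[19,13,8] → #
    (7,5)@(15, 11): e=[9,23,8] → #
    (8,5)@(17, 11): e=[-1,33,8] → ·
    (5,6)@(11, 13): e=[17,-1,24] → ·
    (6,6)@(13, 13): e=[7,9,24] → #
    (7,6)@(15, 13): e=[-3,19,24] → ·
    (6,7)@(13, 15): e=[-5,5,40] → ·
  covered (4 px):
    · · · · · · · · · · ·
    · · · · · · · · · · ·
    · · · · · · · · · · ·
    · · · · · · · · · · ·
    · · · · · · · · · · ·
    · · · · · # # # · · ·
    · · · · · · # · · · ·
    · · · · · · · · · · ·
    · · · · · · · · · · ·
    · · · · · · · · · · ·
    · · · · · · · · · · ·
T1:
  2·area = 40
  edge (12, 15)→(4, 15): d=(-8,0) right/bottom  bias=-1
  edge (4, 15)→(10, 10): d=(6,-5) top-left  bias=+0
  edge (10, 10)→(12, 15): d=(2,5) right/bottom  bias=-1
    (4,5)@(9, 11): e=[32,1,7] → #
    (5,5)@(11, 11): e=[32,11,-3] → ·
    (3,6)@(7, 13): e=[16,3,21] → #
    (5,6)@(11, 13): e=[16,23,1] → #
    (6,6)@(13, 13): e=[16,33,-9] → ·
    (0,7)@(1, 15): e=[0,-15,55] → ·  [on edge]
    (1,7)@(3, 15): e=[0,-5,45] → ·  [on edge]
    (2,7)@(5, 15): e=[0,5,35] → ·  [on edge]
    (3,7)@(7, 15): e=[0,15,25] → ·  [on edge]
    (4,7)@(9, 15): e=[0,25,15] → ·  [on edge]
    (5,7)@(11, 15): e=[0,35,5] → ·  [on edge]
    (6,7)@(13, 15): e=[0,45,-5] → ·  [on edge]
    (7,7)@(15, 15): e=[0,55,-15] → ·  [on edge]
    (8,7)@(17, 15): e=[0,65,-25] → ·  [on edge]
    (9,7)@(19, 15): e=[0,75,-35] → ·  [on edge]
    (10,7)@(21, 15): e=[0,85,-45] → ·  [on edge]
  covered (4 px):
    · · · · · · · · · · ·
    · · · · · · · · · · ·
    · · · · · · · · · · ·
    · · · · · · · · · · ·
    · · · · · · · · · · ·
    · · · · # · · · · · ·
    · · · # # # · · · · ·
    · · · · · · · · · · ·
    · · · · · · · · · · ·
    · · · · · · · · · · ·
    · · · · · · · · · · ·
T2:
  2·area = 78
  edge (6, 11)→(16, 14): d=(10,3) right/bottom  bias=-1
  edge (16, 14)→(10, 20): d=(-6,6) right/bottom  bias=-1
  edge (10, 20)→(6, 11): d=(-4,-9) top-left  bias=+0
    (10,4)@(21, 9): e=[-65,0,143] → ·  [on edge]
    (9,5)@(19, 11): e=[-39,0,117] → ·  [on edge]
    (3,6)@(7, 13): e=[17,60,1] → #
    (4,6)@(9, 13): e=[11,48,19] → #
    (5,6)@(11, 13): e=[5,36,37] → #
    (6,6)@(13, 13): e=[-1,24,55] → ·
    (8,6)@(17, 13): e=[-13,0,91] → ·  [on edge]
    (3,7)@(7, 15): e=[37,48,-7] → ·
    (4,7)@(9, 15): e=[31,36,11] → #
    (6,7)@(13, 15): e=[19,12,47] → #
    (7,7)@(15, 15): e=[13,0,65] → ·  [on edge]
    (4,8)@(9, 17): e=[51,24,3] → #
    (6,8)@(13, 17): e=[39,0,39] → ·  [on edge]
    (5,9)@(11, 19): e=[65,0,13] → ·  [on edge]
    (4,10)@(9, 21): e=[91,0,-13] → ·  [on edge]
  covered (8 px):
    · · · · · · · · · · ·
    · · · · · · · · · · ·
    · · · · · · · · · · ·
    · · · · · · · · · · ·
    · · · · · · · · · · ·
    · · · · · · · · · · ·
    · · · # # # · · · · ·
    · · · · # # # · · · ·
    · · · · # # · · · · ·
    · · · · · · · · · · ·
    · · · · · · · · · · ·
T3:
  2·area = 32
  edge (12, 4)→(4, 0): d=(-8,-4) top-left  bias=+0
  edge (4, 0)→(16, 2): d=(12,2) right/bottom  bias=-1
  edge (16, 2)→(12, 4): d=(-4,2) right/bottom  bias=-1
    (3,0)@(7, 1): e=[4,6,22] → #
    (4,0)@(9, 1): e=[12,2,18] → #
    (5,0)@(11, 1): e=[20,-2,14] → ·
    (3,1)@(7, 3): e=[-12,30,14] → ·
    (4,1)@(9, 3): e=[-4,26,10] → ·
    (5,1)@(11, 3): e=[4,22,6] → #
    (6,1)@(13, 3): e=[12,18,2] → #
    (7,1)@(15, 3): e=[20,14,-2] → ·
    (5,2)@(11, 5): e=[-12,46,-2] → ·
    (6,2)@(13, 5): e=[-4,42,-6] → ·
  covered (4 px):
    · · · # # · · · · · ·
    · · · · · # # · · · ·
    · · · · · · · · · · ·
    · · · · · · · · · · ·
    · · · · · · · · · · ·
    · · · · · · · · · · ·
    · · · · · · · · · · ·
    · · · · · · · · · · ·
    · · · · · · · · · · ·
    · · · · · · · · · · ·
    · · · · · · · · · · ·
T4:
  2·area = 24
  edge (14, 12)→(0, 4): d=(-14,-8) top-left  bias=+0
  edge (0, 4)→(10, 8): d=(10,4) right/bottom  bias=-1
  edge (10, 8)→(14, 12): d=(4,4) right/bottom  bias=-1
    (1,0)@(3, 1): e=[66,-42,0] → ·  [on edge]
    (2,1)@(5, 3): e=[54,-30,0] → ·  [on edge]
    (3,2)@(7, 5): e=[42,-18,0] → ·  [on edge]
    (3,3)@(7, 7): e=[14,2,8] → #
    (4,3)@(9, 7): e=[30,-6,0] → ·  [on edge]
    (3,4)@(7, 9): e=[-14,22,16] → ·
    (4,4)@(9, 9): e=[2,14,8] → #
    (5,4)@(11, 9): e=[18,6,0] → ·  [on edge]
    (4,5)@(9, 11): e=[-26,34,16] → ·
    (6,5)@(13, 11): e=[6,18,0] → ·  [on edge]
    (7,6)@(15, 13): e=[-6,30,0] → ·  [on edge]
    (8,7)@(17, 15): e=[-18,42,0] → ·  [on edge]
    (9,8)@(19, 17): e=[-30,54,0] → ·  [on edge]
    (10,9)@(21, 19): e=[-42,66,0] → ·  [on edge]
  covered (2 px):
    · · · · · · · · · · ·
    · · · · · · · · · · ·
    · · · · · · · · · · ·
    · · · # · · · · · · ·
    · · · · # · · · · · ·
    · · · · · · · · · · ·
    · · · · · · · · · · ·
    · · · · · · · · · · ·
    · · · · · · · · · · ·
    · · · · · · · · · · ·
    · · · · · · · · · · ·

Z-buffer (winner per pixel, '.' = empty):
  . . . 3 3 . . . . . .
  . . . . . 3 3 . . . .
  . . . . . . . . . . .
  . . . 4 . . . . . . .
  . . . . 4 . . . . . .
  . . . . 1 0 0 0 . . .
  . . . 1 1 1 0 . . . .
  . . . . 2 2 2 . . . .
  . . . . 2 2 . . . . .
  . . . . . . . . . . .
  . . . . . . . . . . .

Answer: 2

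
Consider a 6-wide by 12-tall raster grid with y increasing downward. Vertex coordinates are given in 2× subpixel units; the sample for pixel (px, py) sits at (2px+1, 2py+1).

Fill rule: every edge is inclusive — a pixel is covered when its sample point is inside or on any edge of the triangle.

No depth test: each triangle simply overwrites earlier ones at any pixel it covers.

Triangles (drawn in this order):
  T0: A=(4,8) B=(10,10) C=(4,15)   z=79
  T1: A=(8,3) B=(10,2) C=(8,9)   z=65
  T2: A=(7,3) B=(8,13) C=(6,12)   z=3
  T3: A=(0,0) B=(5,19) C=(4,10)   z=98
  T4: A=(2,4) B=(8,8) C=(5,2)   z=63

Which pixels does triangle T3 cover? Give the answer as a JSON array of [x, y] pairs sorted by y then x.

T0:
  2·area = 42
  edge (4, 8)→(10, 10): d=(6,2) inclusive
  edge (10, 10)→(4, 15): d=(-6,5) inclusive
  edge (4, 15)→(4, 8): d=(0,-7) inclusive
    (0,3)@(1, 7): e=[0,63,-21] → ·  [on edge]
    (2,4)@(5, 9): e=[4,31,7] → █
    (3,4)@(7, 9): e=[0,21,21] → █  [on edge]
    (4,4)@(9, 9): e=[-4,11,35] → ·
    (2,5)@(5, 11): e=[16,19,7] → █
    (4,5)@(9, 11): e=[8,-1,35] → ·
    (2,6)@(5, 13): e=[28,7,7] → █
    (3,6)@(7, 13): e=[24,-3,21] → ·
    (2,7)@(5, 15): e=[40,-5,7] → ·
  covered (5 px):
    · · · · · ·
    · · · · · ·
    · · · · · ·
    · · · · · ·
    · · █ █ · ·
    · · █ █ · ·
    · · █ · · ·
    · · · · · ·
    · · · · · ·
    · · · · · ·
    · · · · · ·
    · · · · · ·
T1:
  2·area = 12
  edge (8, 3)→(10, 2): d=(2,-1) inclusive
  edge (10, 2)→(8, 9): d=(-2,7) inclusive
  edge (8, 9)→(8, 3): d=(0,-6) inclusive
    (4,1)@(9, 3): e=[1,5,6] → █
    (5,1)@(11, 3): e=[3,-9,18] → ·
    (4,2)@(9, 5): e=[5,1,6] → █
    (5,2)@(11, 5): e=[7,-13,18] → ·
    (4,3)@(9, 7): e=[9,-3,6] → ·
  covered (2 px):
    · · · · · ·
    · · · · █ ·
    · · · · █ ·
    · · · · · ·
    · · · · · ·
    · · · · · ·
    · · · · · ·
    · · · · · ·
    · · · · · ·
    · · · · · ·
    · · · · · ·
    · · · · · ·
T2:
  2·area = 19
  edge (7, 3)→(8, 13): d=(1,10) inclusive
  edge (8, 13)→(6, 12): d=(-2,-1) inclusive
  edge (6, 12)→(7, 3): d=(1,-9) inclusive
    (3,1)@(7, 3): e=[0,19,0] → █  [on edge]
    (4,1)@(9, 3): e=[-20,21,18] → ·
    (3,2)@(7, 5): e=[2,15,2] → █
    (4,2)@(9, 5): e=[-18,17,20] → ·
    (3,3)@(7, 7): e=[4,11,4] → █
    (4,3)@(9, 7): e=[-16,13,22] → ·
    (3,4)@(7, 9): e=[6,7,6] → █
    (4,4)@(9, 9): e=[-14,9,24] → ·
    (3,5)@(7, 11): e=[8,3,8] → █
    (4,5)@(9, 11): e=[-12,5,26] → ·
    (3,6)@(7, 13): e=[10,-1,10] → ·
    (2,10)@(5, 21): e=[38,-19,0] → ·  [on edge]
    (4,11)@(9, 23): e=[0,-19,38] → ·  [on edge]
  covered (5 px):
    · · · · · ·
    · · · █ · ·
    · · · █ · ·
    · · · █ · ·
    · · · █ · ·
    · · · █ · ·
    · · · · · ·
    · · · · · ·
    · · · · · ·
    · · · · · ·
    · · · · · ·
    · · · · · ·
T3:
  2·area = 26  (B↔C swapped to make it positive)
  edge (0, 0)→(4, 10): d=(4,10) inclusive
  edge (4, 10)→(5, 19): d=(1,9) inclusive
  edge (5, 19)→(0, 0): d=(-5,-19) inclusive
    (1,0)@(3, 1): e=[-26,0,52] → ·  [on edge]
    (0,1)@(1, 3): e=[2,20,4] → █
    (1,1)@(3, 3): e=[-18,2,42] → ·
    (0,2)@(1, 5): e=[10,22,-6] → ·
    (1,4)@(3, 9): e=[6,8,12] → █
    (2,4)@(5, 9): e=[-14,-10,50] → ·
    (1,5)@(3, 11): e=[14,10,2] → █
    (2,5)@(5, 11): e=[-6,-8,40] → ·
    (1,6)@(3, 13): e=[22,12,-8] → ·
    (2,9)@(5, 19): e=[26,0,0] → █  [on edge]
    (3,9)@(7, 19): e=[6,-18,38] → ·
    (2,10)@(5, 21): e=[34,2,-10] → ·
  covered (4 px):
    · · · · · ·
    █ · · · · ·
    · · · · · ·
    · · · · · ·
    · █ · · · ·
    · █ · · · ·
    · · · · · ·
    · · · · · ·
    · · · · · ·
    · · █ · · ·
    · · · · · ·
    · · · · · ·
T4:
  2·area = 24  (B↔C swapped to make it positive)
  edge (2, 4)→(5, 2): d=(3,-2) inclusive
  edge (5, 2)→(8, 8): d=(3,6) inclusive
  edge (8, 8)→(2, 4): d=(-6,-4) inclusive
    (2,1)@(5, 3): e=[3,3,18] → █
    (3,1)@(7, 3): e=[7,-9,26] → ·
    (2,2)@(5, 5): e=[9,9,6] → █
    (3,2)@(7, 5): e=[13,-3,14] → ·
    (2,3)@(5, 7): e=[15,15,-6] → ·
    (3,3)@(7, 7): e=[19,3,2] → █
    (4,3)@(9, 7): e=[23,-9,10] → ·
    (3,4)@(7, 9): e=[25,9,-10] → ·
  covered (3 px):
    · · · · · ·
    · · █ · · ·
    · · █ · · ·
    · · · █ · ·
    · · · · · ·
    · · · · · ·
    · · · · · ·
    · · · · · ·
    · · · · · ·
    · · · · · ·
    · · · · · ·
    · · · · · ·

Result: [[0,1],[1,4],[1,5],[2,9]]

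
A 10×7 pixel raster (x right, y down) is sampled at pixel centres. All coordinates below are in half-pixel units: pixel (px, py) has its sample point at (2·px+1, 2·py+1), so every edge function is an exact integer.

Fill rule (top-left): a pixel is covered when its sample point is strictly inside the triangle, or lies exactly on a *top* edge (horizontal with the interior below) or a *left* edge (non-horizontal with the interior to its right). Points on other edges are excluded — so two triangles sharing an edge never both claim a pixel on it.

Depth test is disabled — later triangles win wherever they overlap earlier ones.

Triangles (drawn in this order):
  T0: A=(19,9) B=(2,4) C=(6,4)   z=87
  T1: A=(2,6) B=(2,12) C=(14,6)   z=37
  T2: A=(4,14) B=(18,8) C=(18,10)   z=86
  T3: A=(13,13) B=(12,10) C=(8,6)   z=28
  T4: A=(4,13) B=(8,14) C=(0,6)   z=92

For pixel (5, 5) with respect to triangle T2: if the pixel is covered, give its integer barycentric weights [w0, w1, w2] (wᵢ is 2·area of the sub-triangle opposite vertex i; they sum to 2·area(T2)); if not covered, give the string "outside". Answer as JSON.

T0:
  2·area = 20
  edge (19, 9)→(2, 4): d=(-17,-5) top-left  bias=+0
  edge (2, 4)→(6, 4): d=(4,0) top-left  bias=+0
  edge (6, 4)→(19, 9): d=(13,5) right/bottom  bias=-1
    (3,2)@(7, 5): e=[8,4,8] → #
    (4,2)@(9, 5): e=[18,4,-2] → ·
    (3,3)@(7, 7): e=[-26,12,34] → ·
    (6,3)@(13, 7): e=[4,12,4] → #
    (7,3)@(15, 7): e=[14,12,-6] → ·
    (6,4)@(13, 9): e=[-30,20,30] → ·
    (9,4)@(19, 9): e=[0,20,0] → ·  [on edge]
  covered (2 px):
    · · · · · · · · · ·
    · · · · · · · · · ·
    · · · # · · · · · ·
    · · · · · · # · · ·
    · · · · · · · · · ·
    · · · · · · · · · ·
    · · · · · · · · · ·
T1:
  2·area = 72  (B↔C swapped to make it positive)
  edge (2, 6)→(14, 6): d=(12,0) top-left  bias=+0
  edge (14, 6)→(2, 12): d=(-12,6) right/bottom  bias=-1
  edge (2, 12)→(2, 6): d=(0,-6) top-left  bias=+0
    (1,3)@(3, 7): e=[12,54,6] → #
    (2,3)@(5, 7): e=[12,42,18] → #
    (3,3)@(7, 7): e=[12,30,30] → #
    (4,3)@(9, 7): e=[12,18,42] → #
    (5,3)@(11, 7): e=[12,6,54] → #
    (6,3)@(13, 7): e=[12,-6,66] → ·
    (1,4)@(3, 9): e=[36,30,6] → #
    (4,4)@(9, 9): e=[36,-6,42] → ·
    (5,4)@(11, 9): e=[36,-18,54] → ·
    (1,5)@(3, 11): e=[60,6,6] → #
    (2,5)@(5, 11): e=[60,-6,18] → ·
    (3,5)@(7, 11): e=[60,-18,30] → ·
  covered (9 px):
    · · · · · · · · · ·
    · · · · · · · · · ·
    · · · · · · · · · ·
    · # # # # # · · · ·
    · # # # · · · · · ·
    · # · · · · · · · ·
    · · · · · · · · · ·
T2:
  2·area = 28
  edge (4, 14)→(18, 8): d=(14,-6) top-left  bias=+0
  edge (18, 8)→(18, 10): d=(0,2) right/bottom  bias=-1
  edge (18, 10)→(4, 14): d=(-14,4) right/bottom  bias=-1
    (8,4)@(17, 9): e=[8,2,18] → #
    (9,4)@(19, 9): e=[20,-2,10] → ·
    (5,5)@(11, 11): e=[0,14,14] → #  [on edge]
    (6,5)@(13, 11): e=[12,10,6] → #
    (7,5)@(15, 11): e=[24,6,-2] → ·
    (8,5)@(17, 11): e=[36,2,-10] → ·
    (3,6)@(7, 13): e=[4,22,2] → #
    (4,6)@(9, 13): e=[16,18,-6] → ·
    (5,6)@(11, 13): e=[28,14,-14] → ·
    (6,6)@(13, 13): e=[40,10,-22] → ·
  covered (4 px):
    · · · · · · · · · ·
    · · · · · · · · · ·
    · · · · · · · · · ·
    · · · · · · · · · ·
    · · · · · · · · # ·
    · · · · · # # · · ·
    · · · # · · · · · ·
T3:
  2·area = 8  (B↔C swapped to make it positive)
  edge (13, 13)→(8, 6): d=(-5,-7) top-left  bias=+0
  edge (8, 6)→(12, 10): d=(4,4) right/bottom  bias=-1
  edge (12, 10)→(13, 13): d=(1,3) right/bottom  bias=-1
    (1,0)@(3, 1): e=[-10,0,18] → ·  [on edge]
    (4,0)@(9, 1): e=[32,-24,0] → ·  [on edge]
    (2,1)@(5, 3): e=[-6,0,14] → ·  [on edge]
    (3,2)@(7, 5): e=[-2,0,10] → ·  [on edge]
    (4,3)@(9, 7): e=[2,0,6] → ·  [on edge]
    (5,3)@(11, 7): e=[16,-8,0] → ·  [on edge]
    (5,4)@(11, 9): e=[6,0,2] → ·  [on edge]
    (6,5)@(13, 11): e=[10,0,-2] → ·  [on edge]
    (6,6)@(13, 13): e=[0,8,0] → ·  [on edge]
    (7,6)@(15, 13): e=[14,0,-6] → ·  [on edge]
  covered (0 px):
    · · · · · · · · · ·
    · · · · · · · · · ·
    · · · · · · · · · ·
    · · · · · · · · · ·
    · · · · · · · · · ·
    · · · · · · · · · ·
    · · · · · · · · · ·
T4:
  2·area = 24  (B↔C swapped to make it positive)
  edge (4, 13)→(0, 6): d=(-4,-7) top-left  bias=+0
  edge (0, 6)→(8, 14): d=(8,8) right/bottom  bias=-1
  edge (8, 14)→(4, 13): d=(-4,-1) top-left  bias=+0
    (0,3)@(1, 7): e=[3,0,21] → ·  [on edge]
    (1,4)@(3, 9): e=[9,0,15] → ·  [on edge]
    (1,5)@(3, 11): e=[1,16,7] → #
    (2,5)@(5, 11): e=[15,0,9] → ·  [on edge]
    (1,6)@(3, 13): e=[-7,32,-1] → ·
    (2,6)@(5, 13): e=[7,16,1] → #
    (3,6)@(7, 13): e=[21,0,3] → ·  [on edge]
  covered (2 px):
    · · · · · · · · · ·
    · · · · · · · · · ·
    · · · · · · · · · ·
    · · · · · · · · · ·
    · · · · · · · · · ·
    · # · · · · · · · ·
    · · # · · · · · · ·

Result: [14,14,0]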